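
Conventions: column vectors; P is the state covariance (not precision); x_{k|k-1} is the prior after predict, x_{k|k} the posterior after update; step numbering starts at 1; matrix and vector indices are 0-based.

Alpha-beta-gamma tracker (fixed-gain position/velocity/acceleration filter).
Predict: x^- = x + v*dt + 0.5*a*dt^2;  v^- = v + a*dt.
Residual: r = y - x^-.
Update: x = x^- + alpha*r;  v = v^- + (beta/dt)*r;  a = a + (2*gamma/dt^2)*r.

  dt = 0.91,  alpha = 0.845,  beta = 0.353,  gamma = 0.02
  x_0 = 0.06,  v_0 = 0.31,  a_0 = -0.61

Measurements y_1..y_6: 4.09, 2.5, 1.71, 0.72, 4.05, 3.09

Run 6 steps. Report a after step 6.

step 1: x_pred=0.0895  r=4.0005  x^+=3.4699  v^+=1.3067  a^+=-0.4168
step 2: x_pred=4.4865  r=-1.9865  x^+=2.8079  v^+=0.1569  a^+=-0.5127
step 3: x_pred=2.7384  r=-1.0284  x^+=1.8694  v^+=-0.7086  a^+=-0.5624
step 4: x_pred=0.9917  r=-0.2717  x^+=0.7621  v^+=-1.3258  a^+=-0.5755
step 5: x_pred=-0.6826  r=4.7326  x^+=3.3164  v^+=-0.0137  a^+=-0.3469
step 6: x_pred=3.1604  r=-0.0704  x^+=3.1009  v^+=-0.3566  a^+=-0.3503

a_post = -0.3503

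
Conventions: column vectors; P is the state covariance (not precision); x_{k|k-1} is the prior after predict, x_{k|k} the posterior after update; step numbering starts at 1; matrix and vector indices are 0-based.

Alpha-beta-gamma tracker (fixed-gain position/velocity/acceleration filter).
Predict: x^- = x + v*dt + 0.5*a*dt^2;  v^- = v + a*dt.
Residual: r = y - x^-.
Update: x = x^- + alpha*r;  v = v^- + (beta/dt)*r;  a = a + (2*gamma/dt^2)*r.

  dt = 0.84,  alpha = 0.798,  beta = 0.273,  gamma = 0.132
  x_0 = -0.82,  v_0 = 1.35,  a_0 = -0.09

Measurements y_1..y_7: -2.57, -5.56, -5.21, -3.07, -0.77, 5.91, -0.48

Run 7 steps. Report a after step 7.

a_post = 1.4947

step 1: x_pred=0.2822  r=-2.8522  x^+=-1.9938  v^+=0.3474  a^+=-1.1572
step 2: x_pred=-2.1103  r=-3.4497  x^+=-4.8632  v^+=-1.7458  a^+=-2.4479
step 3: x_pred=-7.1932  r=1.9832  x^+=-5.6106  v^+=-3.1574  a^+=-1.7059
step 4: x_pred=-8.8647  r=5.7947  x^+=-4.2405  v^+=-2.7071  a^+=0.4622
step 5: x_pred=-6.3514  r=5.5814  x^+=-1.8974  v^+=-0.5049  a^+=2.5505
step 6: x_pred=-1.4217  r=7.3317  x^+=4.4290  v^+=4.0204  a^+=5.2937
step 7: x_pred=9.6737  r=-10.1537  x^+=1.5710  v^+=5.1671  a^+=1.4947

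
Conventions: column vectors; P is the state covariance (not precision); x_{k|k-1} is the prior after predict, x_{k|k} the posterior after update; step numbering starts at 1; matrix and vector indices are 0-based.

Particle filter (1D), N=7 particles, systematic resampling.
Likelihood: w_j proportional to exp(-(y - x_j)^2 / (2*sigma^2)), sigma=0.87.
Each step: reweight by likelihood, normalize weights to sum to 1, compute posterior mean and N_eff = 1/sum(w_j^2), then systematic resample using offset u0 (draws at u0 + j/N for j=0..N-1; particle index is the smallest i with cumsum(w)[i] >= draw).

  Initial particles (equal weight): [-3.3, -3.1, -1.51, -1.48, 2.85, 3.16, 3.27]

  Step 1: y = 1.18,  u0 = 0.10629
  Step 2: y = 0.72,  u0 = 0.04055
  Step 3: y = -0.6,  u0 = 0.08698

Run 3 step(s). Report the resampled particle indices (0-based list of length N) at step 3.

resampled_idx = [0, 1, 2, 3, 4, 4, 5]

step 1: w=[0.0000, 0.0000, 0.0273, 0.0304, 0.5160, 0.2444, 0.1818]  mean=2.7511  Neff=2.7720  idx=[4, 4, 4, 4, 5, 6, 6]
step 2: w=[0.2025, 0.2025, 0.2025, 0.2025, 0.0794, 0.0553, 0.0553]  mean=2.9211  Neff=5.6672  idx=[0, 0, 1, 2, 3, 3, 5]
step 3: w=[0.1631, 0.1631, 0.1631, 0.1631, 0.1631, 0.1631, 0.0214]  mean=2.8590  Neff=6.2474  idx=[0, 1, 2, 3, 4, 4, 5]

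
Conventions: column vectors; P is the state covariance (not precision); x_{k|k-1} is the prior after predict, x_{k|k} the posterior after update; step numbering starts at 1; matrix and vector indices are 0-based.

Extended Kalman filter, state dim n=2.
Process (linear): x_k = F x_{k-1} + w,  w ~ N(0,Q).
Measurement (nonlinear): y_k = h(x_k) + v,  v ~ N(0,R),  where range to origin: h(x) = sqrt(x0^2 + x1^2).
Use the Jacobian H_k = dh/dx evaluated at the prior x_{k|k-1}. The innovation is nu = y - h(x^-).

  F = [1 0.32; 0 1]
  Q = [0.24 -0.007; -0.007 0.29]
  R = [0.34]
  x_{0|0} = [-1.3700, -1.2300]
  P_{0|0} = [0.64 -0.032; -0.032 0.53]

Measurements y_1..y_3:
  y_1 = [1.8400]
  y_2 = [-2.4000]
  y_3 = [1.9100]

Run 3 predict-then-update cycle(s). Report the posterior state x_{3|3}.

step 1: x^-=[-1.7636, -1.2300]  P^-=[0.9138 0.1306; 0.1306 0.8200]  H_jac=[-0.8202 -0.5721]  S=[1.3457]  K=[-0.6125; -0.4282]  nu=[-0.3102]  x^+=[-1.5736, -1.0972]  P^+=[0.4090 -0.2223; -0.2223 0.5733]
step 2: x^-=[-1.9247, -1.0972]  P^-=[0.5654 -0.0459; -0.0459 0.8633]  H_jac=[-0.8688 -0.4952]  S=[0.9390]  K=[-0.4989; -0.4129]  nu=[-4.6155]  x^+=[0.3780, 0.8084]  P^+=[0.3317 -0.2393; -0.2393 0.7032]
step 3: x^-=[0.6367, 0.8084]  P^-=[0.4905 -0.0213; -0.0213 0.9932]  H_jac=[0.6187 0.7856]  S=[1.1201]  K=[0.2560; 0.6849]  nu=[0.8810]  x^+=[0.8622, 1.4118]  P^+=[0.4171 -0.2177; -0.2177 0.4678]

x_post = [0.8622, 1.4118]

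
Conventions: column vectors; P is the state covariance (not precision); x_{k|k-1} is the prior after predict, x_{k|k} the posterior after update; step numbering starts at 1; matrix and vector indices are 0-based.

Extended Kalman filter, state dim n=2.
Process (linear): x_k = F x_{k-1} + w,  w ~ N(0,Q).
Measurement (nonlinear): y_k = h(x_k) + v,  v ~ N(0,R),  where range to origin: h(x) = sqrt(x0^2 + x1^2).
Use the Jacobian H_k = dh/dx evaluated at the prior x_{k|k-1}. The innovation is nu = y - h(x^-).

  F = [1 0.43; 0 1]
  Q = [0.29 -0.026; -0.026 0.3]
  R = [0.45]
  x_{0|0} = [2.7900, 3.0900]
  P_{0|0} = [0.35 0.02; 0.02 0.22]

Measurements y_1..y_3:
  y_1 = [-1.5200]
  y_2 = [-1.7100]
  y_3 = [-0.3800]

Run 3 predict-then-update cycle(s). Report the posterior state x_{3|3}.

x_post = [-0.0485, 0.0388]

step 1: x^-=[4.1187, 3.0900]  P^-=[0.6979 0.0886; 0.0886 0.5200]  H_jac=[0.7999 0.6001]  S=[1.1689]  K=[0.5231; 0.3276]  nu=[-6.6690]  x^+=[0.6303, 0.9052]  P^+=[0.3781 -0.1117; -0.1117 0.3945]
step 2: x^-=[1.0196, 0.9052]  P^-=[0.6450 0.0320; 0.0320 0.6945]  H_jac=[0.7478 0.6639]  S=[1.1485]  K=[0.4384; 0.4223]  nu=[-3.0734]  x^+=[-0.3278, -0.3927]  P^+=[0.4242 -0.1807; -0.1807 0.4897]
step 3: x^-=[-0.4966, -0.3927]  P^-=[0.6494 0.0039; 0.0039 0.7897]  H_jac=[-0.7844 -0.6202]  S=[1.1572]  K=[-0.4423; -0.4259]  nu=[-1.0131]  x^+=[-0.0485, 0.0388]  P^+=[0.4230 -0.2141; -0.2141 0.5798]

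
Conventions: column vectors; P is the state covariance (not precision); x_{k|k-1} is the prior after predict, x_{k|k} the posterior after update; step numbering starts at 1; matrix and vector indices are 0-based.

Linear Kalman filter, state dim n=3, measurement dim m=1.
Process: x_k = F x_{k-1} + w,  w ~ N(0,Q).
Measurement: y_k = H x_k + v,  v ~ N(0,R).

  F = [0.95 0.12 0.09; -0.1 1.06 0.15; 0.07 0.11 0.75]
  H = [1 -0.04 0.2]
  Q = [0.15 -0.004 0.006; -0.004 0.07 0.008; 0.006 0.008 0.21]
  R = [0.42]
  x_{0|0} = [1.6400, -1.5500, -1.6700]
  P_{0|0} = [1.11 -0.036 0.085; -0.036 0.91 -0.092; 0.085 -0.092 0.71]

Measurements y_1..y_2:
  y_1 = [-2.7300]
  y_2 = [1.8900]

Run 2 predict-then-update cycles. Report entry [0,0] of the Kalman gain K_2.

K[0,0] = 0.5040

step 1: x^-=[1.2217, -2.0575, -1.3082]  P^-=[1.1750 -0.0190 0.1876; -0.0190 1.0954 0.1038; 0.1876 0.1038 0.6190]  S=[1.6964]  K=[0.7152; -0.0248; 0.1811]  nu=[-3.7724]  x^+=[-1.4763, -1.9639, -1.9914]  P^+=[0.3073 0.0111 -0.0321; 0.0111 1.0943 0.1114; -0.0321 0.1114 0.5634]
step 2: x^-=[-1.8174, -2.2329, -1.8130]  P^-=[0.4471 0.1330 0.0682; 0.1330 1.3494 0.2900; 0.0682 0.2900 0.5568]  S=[0.9035]  K=[0.5040; 0.1516; 0.1859]  nu=[3.9807]  x^+=[0.1890, -1.6292, -1.0730]  P^+=[0.2175 0.0639 -0.0165; 0.0639 1.3286 0.2645; -0.0165 0.2645 0.5256]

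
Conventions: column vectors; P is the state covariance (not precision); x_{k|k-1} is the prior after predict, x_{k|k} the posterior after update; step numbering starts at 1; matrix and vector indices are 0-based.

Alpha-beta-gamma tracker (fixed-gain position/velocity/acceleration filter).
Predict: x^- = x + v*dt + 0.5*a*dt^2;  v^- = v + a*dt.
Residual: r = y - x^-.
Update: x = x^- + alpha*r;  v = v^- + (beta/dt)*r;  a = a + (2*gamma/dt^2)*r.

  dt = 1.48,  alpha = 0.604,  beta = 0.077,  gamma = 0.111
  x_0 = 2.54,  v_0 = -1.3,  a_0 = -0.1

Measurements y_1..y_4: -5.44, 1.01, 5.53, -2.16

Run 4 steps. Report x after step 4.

x_post = -1.3610

step 1: x_pred=0.5065  r=-5.9465  x^+=-3.0852  v^+=-1.7574  a^+=-0.7027
step 2: x_pred=-6.4557  r=7.4657  x^+=-1.9464  v^+=-2.4089  a^+=0.0540
step 3: x_pred=-5.4525  r=10.9825  x^+=1.1809  v^+=-1.7577  a^+=1.1671
step 4: x_pred=-0.1422  r=-2.0178  x^+=-1.3610  v^+=-0.1354  a^+=0.9626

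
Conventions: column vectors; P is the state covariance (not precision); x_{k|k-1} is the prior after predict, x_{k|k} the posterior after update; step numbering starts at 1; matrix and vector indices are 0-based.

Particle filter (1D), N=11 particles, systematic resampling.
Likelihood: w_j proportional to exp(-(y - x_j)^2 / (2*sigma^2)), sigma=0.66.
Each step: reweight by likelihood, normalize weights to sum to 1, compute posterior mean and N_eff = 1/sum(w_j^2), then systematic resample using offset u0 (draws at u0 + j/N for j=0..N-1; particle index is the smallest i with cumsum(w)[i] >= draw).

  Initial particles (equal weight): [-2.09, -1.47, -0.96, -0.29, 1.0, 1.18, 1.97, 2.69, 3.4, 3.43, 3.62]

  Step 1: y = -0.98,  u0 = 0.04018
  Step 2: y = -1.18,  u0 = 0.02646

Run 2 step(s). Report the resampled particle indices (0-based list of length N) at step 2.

resampled_idx = [0, 1, 2, 3, 4, 5, 5, 6, 7, 8, 9]

step 1: w=[0.0936, 0.2923, 0.3849, 0.2230, 0.0043, 0.0018, 0.0000, 0.0000, 0.0000, 0.0000, 0.0000]  mean=-1.0532  Neff=3.4229  idx=[0, 1, 1, 1, 2, 2, 2, 2, 2, 3, 3]
step 2: w=[0.0447, 0.1050, 0.1050, 0.1050, 0.1094, 0.1094, 0.1094, 0.1094, 0.1094, 0.0466, 0.0466]  mean=-1.1088  Neff=10.0725  idx=[0, 1, 2, 3, 4, 5, 5, 6, 7, 8, 9]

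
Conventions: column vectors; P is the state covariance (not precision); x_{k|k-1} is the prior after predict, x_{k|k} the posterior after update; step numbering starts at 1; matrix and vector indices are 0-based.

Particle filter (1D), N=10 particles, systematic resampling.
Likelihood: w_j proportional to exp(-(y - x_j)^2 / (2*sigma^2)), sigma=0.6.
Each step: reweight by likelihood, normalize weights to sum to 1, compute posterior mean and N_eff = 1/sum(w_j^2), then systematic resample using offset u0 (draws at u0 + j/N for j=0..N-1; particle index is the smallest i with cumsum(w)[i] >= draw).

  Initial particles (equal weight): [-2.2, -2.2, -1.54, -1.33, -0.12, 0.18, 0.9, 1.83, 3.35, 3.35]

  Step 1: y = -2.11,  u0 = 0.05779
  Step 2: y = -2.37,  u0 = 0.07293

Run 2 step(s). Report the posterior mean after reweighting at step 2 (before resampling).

step 1: w=[0.3243, 0.3243, 0.2089, 0.1409, 0.0013, 0.0002, 0.0000, 0.0000, 0.0000, 0.0000]  mean=-1.9362  Neff=3.6515  idx=[0, 0, 0, 1, 1, 1, 2, 2, 3, 3]
step 2: w=[0.1377, 0.1377, 0.1377, 0.1377, 0.1377, 0.1377, 0.0551, 0.0551, 0.0319, 0.0319]  mean=-2.0718  Neff=8.2080  idx=[0, 1, 1, 2, 3, 4, 4, 5, 6, 9]

post_mean = -2.0718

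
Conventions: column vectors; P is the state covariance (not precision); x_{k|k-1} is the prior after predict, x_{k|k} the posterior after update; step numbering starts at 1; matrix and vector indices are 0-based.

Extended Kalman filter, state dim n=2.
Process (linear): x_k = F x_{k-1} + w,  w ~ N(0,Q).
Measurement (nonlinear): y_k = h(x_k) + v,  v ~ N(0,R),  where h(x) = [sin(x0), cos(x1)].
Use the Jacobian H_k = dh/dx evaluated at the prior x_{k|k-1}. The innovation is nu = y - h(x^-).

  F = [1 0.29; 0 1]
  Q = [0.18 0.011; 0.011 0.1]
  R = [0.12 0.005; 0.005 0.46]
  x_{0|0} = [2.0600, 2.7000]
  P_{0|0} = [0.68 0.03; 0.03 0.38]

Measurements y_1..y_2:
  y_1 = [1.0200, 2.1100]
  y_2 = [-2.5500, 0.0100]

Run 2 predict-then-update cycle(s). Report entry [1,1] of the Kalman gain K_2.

step 1: x^-=[2.8430, 2.7000]  P^-=[0.9094 0.1512; 0.1512 0.4800]  H_jac=[-0.9558 0.0000; 0.0000 -0.4274]  S=[0.9507 0.0668; 0.0668 0.5477]  K=[-0.9138 -0.0066; -0.1268 -0.3591]  nu=[0.7258, 3.0141]  x^+=[2.1599, 1.5256]  P^+=[0.1148 0.0178; 0.0178 0.3880]
step 2: x^-=[2.6023, 1.5256]  P^-=[0.3377 0.1413; 0.1413 0.4880]  H_jac=[-0.8581 0.0000; 0.0000 -0.9990]  S=[0.3687 0.1261; 0.1261 0.9470]  K=[-0.7702 -0.0465; -0.1601 -0.4935]  nu=[-3.0635, -0.0352]  x^+=[4.9633, 2.0334]  P^+=[0.1080 0.0253; 0.0253 0.2280]

K[1,1] = -0.4935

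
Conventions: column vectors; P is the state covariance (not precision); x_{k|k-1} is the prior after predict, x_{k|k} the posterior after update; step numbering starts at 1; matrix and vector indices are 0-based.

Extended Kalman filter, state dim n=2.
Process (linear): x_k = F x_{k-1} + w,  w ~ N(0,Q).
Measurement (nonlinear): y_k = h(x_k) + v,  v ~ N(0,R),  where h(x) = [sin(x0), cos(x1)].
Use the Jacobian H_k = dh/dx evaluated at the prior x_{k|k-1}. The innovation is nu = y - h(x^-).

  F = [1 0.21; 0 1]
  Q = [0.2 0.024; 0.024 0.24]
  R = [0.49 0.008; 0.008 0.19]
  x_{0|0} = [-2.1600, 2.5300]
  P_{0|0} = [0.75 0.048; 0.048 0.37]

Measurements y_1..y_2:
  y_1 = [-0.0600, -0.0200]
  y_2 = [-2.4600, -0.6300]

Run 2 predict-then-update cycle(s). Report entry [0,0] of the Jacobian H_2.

H_jac[0,0] = 0.0484

step 1: x^-=[-1.6287, 2.5300]  P^-=[0.9865 0.1497; 0.1497 0.6100]  H_jac=[-0.0579 0.0000; 0.0000 -0.5742]  S=[0.4933 0.0130; 0.0130 0.3911]  K=[-0.1100 -0.2161; 0.0060 -0.8957]  nu=[0.9383, 0.7987]  x^+=[-1.9046, 1.8202]  P^+=[0.9616 0.0731; 0.0731 0.2963]
step 2: x^-=[-1.5223, 1.8202]  P^-=[1.2054 0.1593; 0.1593 0.5363]  H_jac=[0.0484 0.0000; 0.0000 -0.9691]  S=[0.4928 0.0005; 0.0005 0.6937]  K=[0.1187 -0.2226; 0.0165 -0.7493]  nu=[-1.4612, -0.3832]  x^+=[-1.6105, 2.0833]  P^+=[1.1641 0.0427; 0.0427 0.1468]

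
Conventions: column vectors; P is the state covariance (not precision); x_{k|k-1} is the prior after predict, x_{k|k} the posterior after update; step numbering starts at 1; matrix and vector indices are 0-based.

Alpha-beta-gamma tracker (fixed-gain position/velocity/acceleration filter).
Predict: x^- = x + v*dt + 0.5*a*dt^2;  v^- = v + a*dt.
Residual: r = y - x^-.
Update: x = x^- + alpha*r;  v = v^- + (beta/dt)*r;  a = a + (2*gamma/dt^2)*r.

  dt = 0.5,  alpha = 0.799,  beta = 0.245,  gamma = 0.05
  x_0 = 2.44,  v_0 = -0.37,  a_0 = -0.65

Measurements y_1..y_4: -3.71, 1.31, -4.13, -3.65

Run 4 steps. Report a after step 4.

a_post = -1.0120

step 1: x_pred=2.1738  r=-5.8838  x^+=-2.5274  v^+=-3.5780  a^+=-3.0035
step 2: x_pred=-4.6918  r=6.0018  x^+=0.1036  v^+=-2.1389  a^+=-0.6028
step 3: x_pred=-1.0412  r=-3.0888  x^+=-3.5091  v^+=-3.9538  a^+=-1.8383
step 4: x_pred=-5.7158  r=2.0658  x^+=-4.0652  v^+=-3.8607  a^+=-1.0120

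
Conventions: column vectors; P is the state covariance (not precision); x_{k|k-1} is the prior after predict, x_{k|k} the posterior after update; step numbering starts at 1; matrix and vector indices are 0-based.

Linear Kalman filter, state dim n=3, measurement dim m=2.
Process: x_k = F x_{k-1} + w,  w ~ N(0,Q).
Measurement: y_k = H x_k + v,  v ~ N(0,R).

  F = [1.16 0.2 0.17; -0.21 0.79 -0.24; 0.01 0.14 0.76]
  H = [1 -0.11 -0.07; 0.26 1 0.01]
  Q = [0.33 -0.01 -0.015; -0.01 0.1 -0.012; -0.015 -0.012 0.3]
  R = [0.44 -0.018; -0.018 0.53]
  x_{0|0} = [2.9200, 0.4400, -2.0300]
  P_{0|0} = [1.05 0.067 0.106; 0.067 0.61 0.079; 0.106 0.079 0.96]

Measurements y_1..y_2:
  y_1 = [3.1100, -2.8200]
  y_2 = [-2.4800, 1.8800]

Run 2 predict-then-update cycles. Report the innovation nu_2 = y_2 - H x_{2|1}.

innov = [-5.2398, 2.7455]

step 1: x^-=[3.1301, 0.2216, -1.4520]  P^-=[1.8733 -0.1765 0.2568; -0.1765 0.5408 -0.0957; 0.2568 -0.0957 0.8852]  S=[2.3256 0.2422; 0.2422 1.1052]  K=[0.7948 0.1092; -0.1485 0.4795; 0.0923 -0.0384]  nu=[-0.0974, -3.8409]  x^+=[2.6334, -1.6057, -1.3136]  P^+=[0.3491 -0.0482 0.0958; -0.0482 0.2699 -0.0556; 0.0958 -0.0556 0.8654]
step 2: x^-=[2.5103, -1.5062, -1.1968]  P^-=[0.8472 -0.1647 0.1753; -0.1647 0.3804 -0.1867; 0.1753 -0.1867 0.7947]  S=[1.3046 0.0117; 0.0117 0.8793]  K=[0.6534 0.0565; -0.1518 0.3838; 0.1089 -0.1529]  nu=[-5.2398, 2.7455]  x^+=[-0.7584, 0.3428, -2.1871]  P^+=[0.2866 -0.0572 0.0912; -0.0572 0.2222 -0.1143; 0.0912 -0.1143 0.7591]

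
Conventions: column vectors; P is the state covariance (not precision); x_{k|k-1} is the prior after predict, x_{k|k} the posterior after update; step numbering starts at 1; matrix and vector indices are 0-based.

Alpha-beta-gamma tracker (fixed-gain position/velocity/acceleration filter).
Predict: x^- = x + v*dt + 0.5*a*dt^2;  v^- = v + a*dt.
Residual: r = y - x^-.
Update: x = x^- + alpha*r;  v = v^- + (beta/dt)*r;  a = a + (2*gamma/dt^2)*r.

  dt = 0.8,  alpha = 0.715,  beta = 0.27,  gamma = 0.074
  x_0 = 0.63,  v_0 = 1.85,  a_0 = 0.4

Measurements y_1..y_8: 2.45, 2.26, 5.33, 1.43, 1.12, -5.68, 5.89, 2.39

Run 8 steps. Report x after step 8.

x_post = 1.8579

step 1: x_pred=2.2380  r=0.2120  x^+=2.3896  v^+=2.2415  a^+=0.4490
step 2: x_pred=4.3265  r=-2.0665  x^+=2.8490  v^+=1.9033  a^+=-0.0289
step 3: x_pred=4.3624  r=0.9676  x^+=5.0542  v^+=2.2068  a^+=0.1949
step 4: x_pred=6.8820  r=-5.4520  x^+=2.9838  v^+=0.5227  a^+=-1.0659
step 5: x_pred=3.0609  r=-1.9409  x^+=1.6732  v^+=-0.9851  a^+=-1.5147
step 6: x_pred=0.4004  r=-6.0804  x^+=-3.9471  v^+=-4.2490  a^+=-2.9208
step 7: x_pred=-8.2809  r=14.1709  x^+=1.8513  v^+=-1.8029  a^+=0.3562
step 8: x_pred=0.5229  r=1.8671  x^+=1.8579  v^+=-0.8878  a^+=0.7880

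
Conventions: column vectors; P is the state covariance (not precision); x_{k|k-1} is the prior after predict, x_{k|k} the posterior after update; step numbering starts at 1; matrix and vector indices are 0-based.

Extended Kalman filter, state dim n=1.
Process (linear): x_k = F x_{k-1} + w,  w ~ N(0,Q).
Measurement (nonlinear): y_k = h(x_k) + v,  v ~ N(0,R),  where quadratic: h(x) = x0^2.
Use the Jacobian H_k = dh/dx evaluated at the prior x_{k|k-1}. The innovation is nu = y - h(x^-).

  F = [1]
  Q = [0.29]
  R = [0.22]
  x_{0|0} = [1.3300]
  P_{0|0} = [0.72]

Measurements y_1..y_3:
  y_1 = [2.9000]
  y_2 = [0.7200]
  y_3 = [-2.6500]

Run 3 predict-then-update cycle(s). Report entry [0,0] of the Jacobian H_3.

step 1: x^-=[1.3300]  P^-=[1.0100]  H_jac=[2.6600]  S=[7.3664]  K=[0.3647]  nu=[1.1311]  x^+=[1.7425]  P^+=[0.0302]
step 2: x^-=[1.7425]  P^-=[0.3202]  H_jac=[3.4851]  S=[4.1086]  K=[0.2716]  nu=[-2.3164]  x^+=[1.1135]  P^+=[0.0171]
step 3: x^-=[1.1135]  P^-=[0.3071]  H_jac=[2.2269]  S=[1.7432]  K=[0.3924]  nu=[-3.8898]  x^+=[-0.4128]  P^+=[0.0388]

H_jac[0,0] = 2.2269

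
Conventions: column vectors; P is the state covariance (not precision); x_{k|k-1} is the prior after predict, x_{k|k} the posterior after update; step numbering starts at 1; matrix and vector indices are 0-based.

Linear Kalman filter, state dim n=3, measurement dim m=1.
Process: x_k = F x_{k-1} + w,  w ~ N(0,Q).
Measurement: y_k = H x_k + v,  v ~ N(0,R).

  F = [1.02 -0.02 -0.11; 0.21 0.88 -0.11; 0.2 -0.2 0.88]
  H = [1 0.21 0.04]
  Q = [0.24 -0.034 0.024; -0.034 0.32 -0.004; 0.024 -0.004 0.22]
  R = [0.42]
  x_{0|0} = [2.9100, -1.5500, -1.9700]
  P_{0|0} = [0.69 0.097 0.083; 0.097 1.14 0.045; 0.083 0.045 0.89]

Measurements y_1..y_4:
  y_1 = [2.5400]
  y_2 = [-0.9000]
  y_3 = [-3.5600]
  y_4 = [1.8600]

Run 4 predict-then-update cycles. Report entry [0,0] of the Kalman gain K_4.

step 1: x^-=[3.2159, -0.5362, -0.8416]  P^-=[0.9467 0.1757 0.1359; 0.1757 1.2673 -0.1995; 0.1359 -0.1995 0.9880]  S=[1.5055]  K=[0.6570; 0.2882; 0.0887]  nu=[-0.5296]  x^+=[2.8680, -0.6888, -0.8886]  P^+=[0.2970 -0.1093 0.0482; -0.1093 1.1423 -0.2379; 0.0482 -0.2379 0.9762]
step 2: x^-=[3.0368, 0.0938, -0.0706]  P^-=[0.5538 -0.0604 0.0585; -0.0604 1.2329 -0.4834; 0.0585 -0.4834 1.1430]  S=[1.0012]  K=[0.5428; 0.1790; 0.0027]  nu=[-3.9537]  x^+=[0.8907, -0.6138, -0.0814]  P^+=[0.2588 -0.1577 0.0570; -0.1577 1.2009 -0.4839; 0.0570 -0.4839 1.1430]
step 3: x^-=[0.9297, -0.3442, 0.2293]  P^-=[0.5151 -0.0887 0.0516; -0.0887 1.3080 -0.7123; 0.0516 -0.7123 1.3665]  S=[0.9499]  K=[0.5248; 0.1658; -0.0456]  nu=[-4.4266]  x^+=[-1.3935, -1.0783, 0.4314]  P^+=[0.2534 -0.1713 0.0743; -0.1713 1.2818 -0.7051; 0.0743 -0.7051 1.3645]
step 4: x^-=[-1.4473, -1.2890, 0.3165]  P^-=[0.5079 -0.0822 0.0464; -0.0822 1.4101 -0.9235; 0.0464 -0.9235 1.6262]  S=[0.9464]  K=[0.5204; 0.1870; -0.0872]  nu=[3.5653]  x^+=[0.4081, -0.6221, 0.0056]  P^+=[0.2516 -0.1743 0.0893; -0.1743 1.3770 -0.9080; 0.0893 -0.9080 1.6190]

K[0,0] = 0.5204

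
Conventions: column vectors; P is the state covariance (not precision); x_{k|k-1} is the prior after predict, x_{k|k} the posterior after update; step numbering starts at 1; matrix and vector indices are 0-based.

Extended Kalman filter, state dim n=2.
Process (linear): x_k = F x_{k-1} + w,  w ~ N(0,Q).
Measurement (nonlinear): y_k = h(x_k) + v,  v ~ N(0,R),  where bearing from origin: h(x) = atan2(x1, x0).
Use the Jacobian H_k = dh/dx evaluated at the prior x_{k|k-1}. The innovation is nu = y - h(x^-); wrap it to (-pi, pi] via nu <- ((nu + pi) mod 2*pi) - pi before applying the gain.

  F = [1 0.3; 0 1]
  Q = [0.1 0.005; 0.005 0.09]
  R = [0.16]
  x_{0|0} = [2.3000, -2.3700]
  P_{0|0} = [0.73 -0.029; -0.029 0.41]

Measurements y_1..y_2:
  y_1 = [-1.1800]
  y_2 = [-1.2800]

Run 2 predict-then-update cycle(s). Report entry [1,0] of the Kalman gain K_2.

K[1,0] = 0.3402

step 1: x^-=[1.5890, -2.3700]  P^-=[0.8495 0.0990; 0.0990 0.5000]  H_jac=[0.2911 0.1952]  S=[0.2623]  K=[1.0165; 0.4819]  nu=[-0.1998]  x^+=[1.3859, -2.4663]  P^+=[0.5785 -0.0295; -0.0295 0.4391]
step 2: x^-=[0.6460, -2.4663]  P^-=[0.7003 0.1072; 0.1072 0.5291]  H_jac=[0.3794 0.0994]  S=[0.2741]  K=[1.0082; 0.3402]  nu=[0.0346]  x^+=[0.6809, -2.4545]  P^+=[0.4217 0.0132; 0.0132 0.4973]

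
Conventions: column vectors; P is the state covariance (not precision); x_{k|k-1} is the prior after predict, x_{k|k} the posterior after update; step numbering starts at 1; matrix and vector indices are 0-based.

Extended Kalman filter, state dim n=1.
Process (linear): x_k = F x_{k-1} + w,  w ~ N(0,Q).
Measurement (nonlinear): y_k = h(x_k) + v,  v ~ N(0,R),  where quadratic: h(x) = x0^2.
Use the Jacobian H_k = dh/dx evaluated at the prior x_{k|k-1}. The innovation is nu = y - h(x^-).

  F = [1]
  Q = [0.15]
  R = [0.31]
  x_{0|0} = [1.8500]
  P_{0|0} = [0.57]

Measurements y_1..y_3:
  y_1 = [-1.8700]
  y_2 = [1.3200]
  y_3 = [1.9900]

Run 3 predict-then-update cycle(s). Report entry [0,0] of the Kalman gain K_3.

K[0,0] = 0.4198

step 1: x^-=[1.8500]  P^-=[0.7200]  H_jac=[3.7000]  S=[10.1668]  K=[0.2620]  nu=[-5.2925]  x^+=[0.4632]  P^+=[0.0220]
step 2: x^-=[0.4632]  P^-=[0.1720]  H_jac=[0.9264]  S=[0.4576]  K=[0.3481]  nu=[1.1054]  x^+=[0.8481]  P^+=[0.1165]
step 3: x^-=[0.8481]  P^-=[0.2665]  H_jac=[1.6961]  S=[1.0766]  K=[0.4198]  nu=[1.2708]  x^+=[1.3816]  P^+=[0.0767]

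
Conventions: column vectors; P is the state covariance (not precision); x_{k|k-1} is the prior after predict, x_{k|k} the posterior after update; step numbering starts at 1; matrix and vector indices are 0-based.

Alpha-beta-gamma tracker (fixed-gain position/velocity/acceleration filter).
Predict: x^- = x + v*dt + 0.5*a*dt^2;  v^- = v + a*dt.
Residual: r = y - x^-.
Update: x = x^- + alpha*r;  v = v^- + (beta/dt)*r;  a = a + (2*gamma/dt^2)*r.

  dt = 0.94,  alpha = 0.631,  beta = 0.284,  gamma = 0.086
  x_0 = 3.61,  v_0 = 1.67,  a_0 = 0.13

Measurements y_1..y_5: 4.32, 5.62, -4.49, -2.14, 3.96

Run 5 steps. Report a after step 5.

a_post = 0.0934

step 1: x_pred=5.2372  r=-0.9172  x^+=4.6585  v^+=1.5151  a^+=-0.0485
step 2: x_pred=6.0612  r=-0.4412  x^+=5.7828  v^+=1.3361  a^+=-0.1344
step 3: x_pred=6.9794  r=-11.4694  x^+=-0.2578  v^+=-2.2554  a^+=-2.3670
step 4: x_pred=-3.4237  r=1.2837  x^+=-2.6137  v^+=-4.0926  a^+=-2.1172
step 5: x_pred=-7.3961  r=11.3561  x^+=-0.2304  v^+=-2.6518  a^+=0.0934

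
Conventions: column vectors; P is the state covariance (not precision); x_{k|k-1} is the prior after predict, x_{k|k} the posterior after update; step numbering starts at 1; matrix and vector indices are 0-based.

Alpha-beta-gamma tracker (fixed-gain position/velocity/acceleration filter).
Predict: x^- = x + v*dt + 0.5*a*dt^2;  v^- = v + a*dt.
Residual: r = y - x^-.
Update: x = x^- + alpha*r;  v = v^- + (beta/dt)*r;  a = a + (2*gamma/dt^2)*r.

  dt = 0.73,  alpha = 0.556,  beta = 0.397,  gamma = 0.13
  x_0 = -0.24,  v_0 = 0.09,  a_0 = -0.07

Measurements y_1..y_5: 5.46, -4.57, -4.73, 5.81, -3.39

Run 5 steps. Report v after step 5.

step 1: x_pred=-0.1930  r=5.6530  x^+=2.9501  v^+=3.1132  a^+=2.6881
step 2: x_pred=5.9389  r=-10.5089  x^+=0.0960  v^+=-0.6397  a^+=-2.4392
step 3: x_pred=-1.0209  r=-3.7091  x^+=-3.0832  v^+=-4.4374  a^+=-4.2489
step 4: x_pred=-7.4546  r=13.2646  x^+=-0.0795  v^+=-0.3253  a^+=2.2229
step 5: x_pred=0.2753  r=-3.6653  x^+=-1.7626  v^+=-0.6960  a^+=0.4346

v_post = -0.6960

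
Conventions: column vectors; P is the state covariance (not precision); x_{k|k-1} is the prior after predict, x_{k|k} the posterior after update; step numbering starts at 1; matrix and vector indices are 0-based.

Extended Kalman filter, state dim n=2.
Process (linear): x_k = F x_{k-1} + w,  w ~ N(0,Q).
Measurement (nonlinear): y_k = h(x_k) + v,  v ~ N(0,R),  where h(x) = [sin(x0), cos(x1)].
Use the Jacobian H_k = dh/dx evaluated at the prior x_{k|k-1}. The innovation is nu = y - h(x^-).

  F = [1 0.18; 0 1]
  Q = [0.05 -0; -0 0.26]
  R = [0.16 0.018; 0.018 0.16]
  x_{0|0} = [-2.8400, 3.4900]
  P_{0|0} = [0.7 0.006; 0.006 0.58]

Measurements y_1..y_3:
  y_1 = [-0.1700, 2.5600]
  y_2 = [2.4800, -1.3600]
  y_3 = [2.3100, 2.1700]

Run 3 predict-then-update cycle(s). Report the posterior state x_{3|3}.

step 1: x^-=[-2.2118, 3.4900]  P^-=[0.7710 0.1104; 0.1104 0.8400]  H_jac=[-0.5980 0.0000; 0.0000 0.3414]  S=[0.4357 -0.0045; -0.0045 0.2579]  K=[-1.0568 0.1275; -0.1400 1.1095]  nu=[0.6315, 3.4999]  x^+=[-2.4328, 7.2847]  P^+=[0.2789 0.0041; 0.0041 0.5126]
step 2: x^-=[-1.1215, 7.2847]  P^-=[0.3470 0.0963; 0.0963 0.7726]  H_jac=[0.4343 0.0000; 0.0000 -0.8423]  S=[0.2254 -0.0172; -0.0172 0.7081]  K=[0.6609 -0.0985; 0.1155 -0.9162]  nu=[3.3808, -1.8990]  x^+=[1.2998, 9.4151]  P^+=[0.2394 0.0046; 0.0046 0.1716]
step 3: x^-=[2.9945, 9.4151]  P^-=[0.2966 0.0355; 0.0355 0.4316]  H_jac=[-0.9892 0.0000; 0.0000 -0.0097]  S=[0.4502 0.0183; 0.0183 0.1600]  K=[-0.6546 0.0729; -0.0772 -0.0174]  nu=[2.1635, 3.1700]  x^+=[1.8092, 9.1929]  P^+=[0.1046 0.0128; 0.0128 0.4288]

x_post = [1.8092, 9.1929]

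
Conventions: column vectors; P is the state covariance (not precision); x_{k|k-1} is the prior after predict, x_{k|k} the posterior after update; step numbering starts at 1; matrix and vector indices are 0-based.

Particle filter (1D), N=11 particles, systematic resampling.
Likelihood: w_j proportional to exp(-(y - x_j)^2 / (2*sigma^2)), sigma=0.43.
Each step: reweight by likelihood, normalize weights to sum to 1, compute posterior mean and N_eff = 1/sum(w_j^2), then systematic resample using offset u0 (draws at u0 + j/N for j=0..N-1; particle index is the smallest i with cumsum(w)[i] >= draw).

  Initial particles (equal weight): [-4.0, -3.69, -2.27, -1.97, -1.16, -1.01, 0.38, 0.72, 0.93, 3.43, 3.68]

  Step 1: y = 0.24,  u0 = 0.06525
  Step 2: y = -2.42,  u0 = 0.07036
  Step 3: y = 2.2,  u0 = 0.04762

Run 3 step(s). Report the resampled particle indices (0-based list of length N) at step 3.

resampled_idx = [0, 1, 2, 3, 4, 5, 6, 7, 8, 9, 10]

step 1: w=[0.0000, 0.0000, 0.0000, 0.0000, 0.0028, 0.0082, 0.5327, 0.3013, 0.1550, 0.0000, 0.0000]  mean=0.5519  Neff=2.5085  idx=[6, 6, 6, 6, 6, 6, 7, 7, 7, 8, 8]
step 2: w=[0.1663, 0.1663, 0.1663, 0.1663, 0.1663, 0.1663, 0.0007, 0.0007, 0.0007, 0.0000, 0.0000]  mean=0.3807  Neff=6.0259  idx=[0, 0, 1, 2, 2, 3, 3, 4, 4, 5, 5]
step 3: w=[0.0909, 0.0909, 0.0909, 0.0909, 0.0909, 0.0909, 0.0909, 0.0909, 0.0909, 0.0909, 0.0909]  mean=0.3800  Neff=11.0000  idx=[0, 1, 2, 3, 4, 5, 6, 7, 8, 9, 10]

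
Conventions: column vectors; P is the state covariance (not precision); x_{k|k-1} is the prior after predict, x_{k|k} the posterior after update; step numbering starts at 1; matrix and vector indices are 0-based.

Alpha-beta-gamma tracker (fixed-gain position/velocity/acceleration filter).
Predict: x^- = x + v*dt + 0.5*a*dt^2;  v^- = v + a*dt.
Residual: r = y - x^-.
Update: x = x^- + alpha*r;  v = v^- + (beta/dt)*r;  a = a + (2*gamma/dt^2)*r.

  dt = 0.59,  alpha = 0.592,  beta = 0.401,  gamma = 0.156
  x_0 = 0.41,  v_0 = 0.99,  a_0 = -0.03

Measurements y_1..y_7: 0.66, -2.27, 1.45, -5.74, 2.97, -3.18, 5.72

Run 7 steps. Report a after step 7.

a_post = 8.3865

step 1: x_pred=0.9889  r=-0.3289  x^+=0.7942  v^+=0.7488  a^+=-0.3248
step 2: x_pred=1.1794  r=-3.4494  x^+=-0.8626  v^+=-1.7873  a^+=-3.4165
step 3: x_pred=-2.5118  r=3.9618  x^+=-0.1664  v^+=-1.1103  a^+=0.1344
step 4: x_pred=-0.7981  r=-4.9419  x^+=-3.7237  v^+=-4.3898  a^+=-4.2950
step 5: x_pred=-7.0613  r=10.0313  x^+=-1.1228  v^+=-0.1060  a^+=4.6960
step 6: x_pred=-0.3680  r=-2.8120  x^+=-2.0327  v^+=0.7534  a^+=2.1756
step 7: x_pred=-1.2095  r=6.9295  x^+=2.8928  v^+=6.7467  a^+=8.3865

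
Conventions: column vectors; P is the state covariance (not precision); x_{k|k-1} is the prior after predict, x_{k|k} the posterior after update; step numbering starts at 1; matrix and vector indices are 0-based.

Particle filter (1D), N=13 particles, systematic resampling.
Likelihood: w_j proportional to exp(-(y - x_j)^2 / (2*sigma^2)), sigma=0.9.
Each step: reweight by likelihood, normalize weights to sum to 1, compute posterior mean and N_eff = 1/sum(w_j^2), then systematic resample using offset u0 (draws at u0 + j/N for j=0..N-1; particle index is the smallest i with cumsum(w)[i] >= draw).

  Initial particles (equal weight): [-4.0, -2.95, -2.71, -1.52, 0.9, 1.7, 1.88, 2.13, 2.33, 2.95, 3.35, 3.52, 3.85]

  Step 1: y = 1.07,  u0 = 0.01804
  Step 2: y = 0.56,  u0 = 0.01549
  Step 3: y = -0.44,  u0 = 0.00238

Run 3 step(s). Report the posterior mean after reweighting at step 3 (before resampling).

step 1: w=[0.0000, 0.0000, 0.0000, 0.0045, 0.2799, 0.2230, 0.1900, 0.1424, 0.1069, 0.0322, 0.0115, 0.0070, 0.0024]  mean=1.7012  Neff=5.0720  idx=[4, 4, 4, 4, 5, 5, 5, 6, 6, 7, 7, 8, 8]
step 2: w=[0.1437, 0.1437, 0.1437, 0.1437, 0.0692, 0.0692, 0.0692, 0.0527, 0.0527, 0.0337, 0.0337, 0.0223, 0.0223]  mean=1.3161  Neff=9.4485  idx=[0, 0, 1, 1, 2, 2, 3, 3, 4, 5, 7, 8, 10]
step 3: w=[0.1159, 0.1159, 0.1159, 0.1159, 0.1159, 0.1159, 0.1159, 0.1159, 0.0208, 0.0208, 0.0127, 0.0127, 0.0060]  mean=0.9654  Neff=9.2020  idx=[0, 0, 1, 2, 2, 3, 4, 4, 5, 5, 6, 7, 7]

post_mean = 0.9654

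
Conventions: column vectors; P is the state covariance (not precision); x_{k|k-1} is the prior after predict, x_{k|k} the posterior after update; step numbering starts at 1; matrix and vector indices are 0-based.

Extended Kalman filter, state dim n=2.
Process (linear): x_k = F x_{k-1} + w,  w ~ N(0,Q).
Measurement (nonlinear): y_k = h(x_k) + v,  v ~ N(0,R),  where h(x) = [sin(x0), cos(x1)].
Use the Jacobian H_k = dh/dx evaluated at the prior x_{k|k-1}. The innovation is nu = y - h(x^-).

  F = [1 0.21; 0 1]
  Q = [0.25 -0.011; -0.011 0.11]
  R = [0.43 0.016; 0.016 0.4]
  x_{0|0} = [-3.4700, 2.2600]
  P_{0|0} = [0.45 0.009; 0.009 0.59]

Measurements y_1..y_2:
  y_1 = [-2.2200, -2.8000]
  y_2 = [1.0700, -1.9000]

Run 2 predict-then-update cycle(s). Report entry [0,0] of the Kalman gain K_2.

step 1: x^-=[-2.9954, 2.2600]  P^-=[0.7298 0.1219; 0.1219 0.7000]  H_jac=[-0.9893 0.0000; 0.0000 -0.7718]  S=[1.1443 0.1091; 0.1091 0.8169]  K=[-0.6280 -0.0313; -0.0429 -0.6556]  nu=[-2.0743, -2.1641]  x^+=[-1.6250, 3.7677]  P^+=[0.2734 0.0292; 0.0292 0.3407]
step 2: x^-=[-0.8338, 3.7677]  P^-=[0.5508 0.0898; 0.0898 0.4507]  H_jac=[0.6721 0.0000; 0.0000 0.5860]  S=[0.6788 0.0514; 0.0514 0.5548]  K=[0.5419 0.0447; 0.0533 0.4711]  nu=[1.8105, -1.0897]  x^+=[0.0987, 3.3507]  P^+=[0.3478 0.0453; 0.0453 0.3230]

K[0,0] = 0.5419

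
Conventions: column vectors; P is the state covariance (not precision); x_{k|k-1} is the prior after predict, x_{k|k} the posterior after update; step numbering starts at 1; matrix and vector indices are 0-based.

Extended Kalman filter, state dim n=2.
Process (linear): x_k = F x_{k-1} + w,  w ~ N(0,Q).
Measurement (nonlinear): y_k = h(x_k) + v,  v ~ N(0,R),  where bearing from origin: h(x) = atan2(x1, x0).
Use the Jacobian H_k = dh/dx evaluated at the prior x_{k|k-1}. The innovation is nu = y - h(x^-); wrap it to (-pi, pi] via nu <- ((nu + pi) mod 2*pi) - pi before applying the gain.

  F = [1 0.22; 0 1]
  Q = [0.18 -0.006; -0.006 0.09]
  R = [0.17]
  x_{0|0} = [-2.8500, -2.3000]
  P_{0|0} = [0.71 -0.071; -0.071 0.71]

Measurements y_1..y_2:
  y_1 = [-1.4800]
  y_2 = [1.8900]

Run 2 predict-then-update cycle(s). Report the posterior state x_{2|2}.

x_post = [-4.5780, -2.2062]

step 1: x^-=[-3.3560, -2.3000]  P^-=[0.8931 0.0792; 0.0792 0.8000]  H_jac=[0.1389 -0.2027]  S=[0.2157]  K=[0.5010; -0.7010]  nu=[1.0608]  x^+=[-2.8246, -3.0437]  P^+=[0.8390 0.1549; 0.1549 0.6940]
step 2: x^-=[-3.4942, -3.0437]  P^-=[1.1208 0.3016; 0.3016 0.7840]  H_jac=[0.1417 -0.1627]  S=[0.1994]  K=[0.5506; -0.4255]  nu=[-1.9682]  x^+=[-4.5780, -2.2062]  P^+=[1.0603 0.3483; 0.3483 0.7479]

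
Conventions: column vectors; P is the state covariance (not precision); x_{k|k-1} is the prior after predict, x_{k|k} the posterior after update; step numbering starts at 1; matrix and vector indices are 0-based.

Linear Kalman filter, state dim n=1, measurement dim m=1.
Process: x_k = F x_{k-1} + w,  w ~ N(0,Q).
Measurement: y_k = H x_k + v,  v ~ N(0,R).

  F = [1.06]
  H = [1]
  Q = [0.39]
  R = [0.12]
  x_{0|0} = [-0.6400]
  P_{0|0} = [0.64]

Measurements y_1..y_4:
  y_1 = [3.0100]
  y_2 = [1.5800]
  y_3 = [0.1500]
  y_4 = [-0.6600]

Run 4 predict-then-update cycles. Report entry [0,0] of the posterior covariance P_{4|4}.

P_post[0,0] = 0.0967

step 1: x^-=[-0.6784]  P^-=[1.1091]  S=[1.2291]  K=[0.9024]  nu=[3.6884]  x^+=[2.6499]  P^+=[0.1083]
step 2: x^-=[2.8089]  P^-=[0.5117]  S=[0.6317]  K=[0.8100]  nu=[-1.2289]  x^+=[1.8135]  P^+=[0.0972]
step 3: x^-=[1.9223]  P^-=[0.4992]  S=[0.6192]  K=[0.8062]  nu=[-1.7723]  x^+=[0.4935]  P^+=[0.0967]
step 4: x^-=[0.5231]  P^-=[0.4987]  S=[0.6187]  K=[0.8060]  nu=[-1.1831]  x^+=[-0.4305]  P^+=[0.0967]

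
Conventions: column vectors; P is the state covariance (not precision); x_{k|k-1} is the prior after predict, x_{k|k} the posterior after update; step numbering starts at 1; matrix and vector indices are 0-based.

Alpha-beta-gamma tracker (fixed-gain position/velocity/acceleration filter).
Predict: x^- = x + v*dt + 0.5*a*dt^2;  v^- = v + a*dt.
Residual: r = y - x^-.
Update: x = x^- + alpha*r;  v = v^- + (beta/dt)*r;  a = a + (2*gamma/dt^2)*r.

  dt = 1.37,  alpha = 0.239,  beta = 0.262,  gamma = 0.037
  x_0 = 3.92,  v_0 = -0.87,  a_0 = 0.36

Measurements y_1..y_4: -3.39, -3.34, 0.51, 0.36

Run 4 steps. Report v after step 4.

v_post = -0.0096

step 1: x_pred=3.0659  r=-6.4559  x^+=1.5230  v^+=-1.6114  a^+=0.1055
step 2: x_pred=-0.5857  r=-2.7543  x^+=-1.2440  v^+=-1.9937  a^+=-0.0031
step 3: x_pred=-3.9783  r=4.4883  x^+=-2.9056  v^+=-1.1396  a^+=0.1738
step 4: x_pred=-4.3037  r=4.6637  x^+=-3.1891  v^+=-0.0096  a^+=0.3577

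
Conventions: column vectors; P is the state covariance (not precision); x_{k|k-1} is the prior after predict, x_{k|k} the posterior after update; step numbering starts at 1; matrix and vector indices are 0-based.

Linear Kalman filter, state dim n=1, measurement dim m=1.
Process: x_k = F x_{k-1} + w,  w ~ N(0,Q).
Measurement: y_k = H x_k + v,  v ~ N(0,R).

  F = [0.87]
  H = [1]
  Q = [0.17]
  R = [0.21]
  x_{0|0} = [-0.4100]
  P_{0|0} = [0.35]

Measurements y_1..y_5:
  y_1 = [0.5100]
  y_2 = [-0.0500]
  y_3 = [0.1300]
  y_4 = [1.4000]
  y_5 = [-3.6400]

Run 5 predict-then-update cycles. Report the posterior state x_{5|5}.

step 1: x^-=[-0.3567]  P^-=[0.4349]  S=[0.6449]  K=[0.6744]  nu=[0.8667]  x^+=[0.2278]  P^+=[0.1416]
step 2: x^-=[0.1982]  P^-=[0.2772]  S=[0.4872]  K=[0.5690]  nu=[-0.2482]  x^+=[0.0570]  P^+=[0.1195]
step 3: x^-=[0.0496]  P^-=[0.2604]  S=[0.4704]  K=[0.5536]  nu=[0.0804]  x^+=[0.0941]  P^+=[0.1163]
step 4: x^-=[0.0819]  P^-=[0.2580]  S=[0.4680]  K=[0.5513]  nu=[1.3181]  x^+=[0.8085]  P^+=[0.1158]
step 5: x^-=[0.7034]  P^-=[0.2576]  S=[0.4676]  K=[0.5509]  nu=[-4.3434]  x^+=[-1.6895]  P^+=[0.1157]

x_post = [-1.6895]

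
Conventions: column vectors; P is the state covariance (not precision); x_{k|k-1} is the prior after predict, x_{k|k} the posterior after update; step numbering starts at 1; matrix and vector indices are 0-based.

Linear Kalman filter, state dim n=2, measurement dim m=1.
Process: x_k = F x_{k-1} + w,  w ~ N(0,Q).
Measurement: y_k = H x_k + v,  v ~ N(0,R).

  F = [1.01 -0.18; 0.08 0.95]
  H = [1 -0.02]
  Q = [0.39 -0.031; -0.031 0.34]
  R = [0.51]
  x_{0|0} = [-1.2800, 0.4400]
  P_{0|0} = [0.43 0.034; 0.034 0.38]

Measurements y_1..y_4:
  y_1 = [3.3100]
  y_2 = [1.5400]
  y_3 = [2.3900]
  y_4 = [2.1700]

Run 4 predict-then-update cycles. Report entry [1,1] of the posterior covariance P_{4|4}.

P_post[1,1] = 1.2988

step 1: x^-=[-1.3720, 0.3156]  P^-=[0.8286 -0.0291; -0.0291 0.6909]  S=[1.3400]  K=[0.6188; -0.0320]  nu=[4.6883]  x^+=[1.5290, 0.1654]  P^+=[0.3155 -0.0025; -0.0025 0.6895]
step 2: x^-=[1.5145, 0.2795]  P^-=[0.7351 -0.1258; -0.1258 0.9639]  S=[1.2505]  K=[0.5899; -0.1160]  nu=[0.0311]  x^+=[1.5328, 0.2759]  P^+=[0.3000 -0.0402; -0.0402 0.9471]
step 3: x^-=[1.4985, 0.3847]  P^-=[0.7414 -0.2067; -0.2067 1.1905]  S=[1.2601]  K=[0.5916; -0.1830]  nu=[0.8992]  x^+=[2.0305, 0.2202]  P^+=[0.3003 -0.0703; -0.0703 1.1484]
step 4: x^-=[2.0111, 0.3716]  P^-=[0.7591 -0.2696; -0.2696 1.3676]  S=[1.2805]  K=[0.5971; -0.2319]  nu=[0.1663]  x^+=[2.1104, 0.3331]  P^+=[0.3027 -0.0923; -0.0923 1.2988]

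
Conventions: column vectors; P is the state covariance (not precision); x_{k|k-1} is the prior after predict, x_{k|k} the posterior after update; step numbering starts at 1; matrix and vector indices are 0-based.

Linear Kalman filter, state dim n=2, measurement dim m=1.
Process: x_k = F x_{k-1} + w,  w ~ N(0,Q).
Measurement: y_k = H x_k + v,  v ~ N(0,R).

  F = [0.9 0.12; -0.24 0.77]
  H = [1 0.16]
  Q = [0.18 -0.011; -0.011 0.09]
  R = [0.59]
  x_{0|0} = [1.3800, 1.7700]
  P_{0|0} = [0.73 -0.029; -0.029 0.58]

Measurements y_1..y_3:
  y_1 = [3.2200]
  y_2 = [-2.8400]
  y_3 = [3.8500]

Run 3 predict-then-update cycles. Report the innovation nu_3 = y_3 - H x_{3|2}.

innov = [3.6969]

step 1: x^-=[1.4544, 1.0317]  P^-=[0.7734 -0.1343; -0.1343 0.4866]  S=[1.3329]  K=[0.5641; -0.0424]  nu=[1.6005]  x^+=[2.3573, 0.9639]  P^+=[0.3492 -0.1025; -0.1025 0.4843]
step 2: x^-=[2.2372, 0.1764]  P^-=[0.4477 -0.1098; -0.1098 0.4351]  S=[1.0137]  K=[0.4243; -0.0396]  nu=[-5.1055]  x^+=[0.0709, 0.3786]  P^+=[0.2652 -0.0927; -0.0927 0.4335]
step 3: x^-=[0.1092, 0.2745]  P^-=[0.3810 -0.0898; -0.0898 0.3966]  S=[0.9524]  K=[0.3850; -0.0277]  nu=[3.6969]  x^+=[1.5323, 0.1722]  P^+=[0.2399 -0.0797; -0.0797 0.3959]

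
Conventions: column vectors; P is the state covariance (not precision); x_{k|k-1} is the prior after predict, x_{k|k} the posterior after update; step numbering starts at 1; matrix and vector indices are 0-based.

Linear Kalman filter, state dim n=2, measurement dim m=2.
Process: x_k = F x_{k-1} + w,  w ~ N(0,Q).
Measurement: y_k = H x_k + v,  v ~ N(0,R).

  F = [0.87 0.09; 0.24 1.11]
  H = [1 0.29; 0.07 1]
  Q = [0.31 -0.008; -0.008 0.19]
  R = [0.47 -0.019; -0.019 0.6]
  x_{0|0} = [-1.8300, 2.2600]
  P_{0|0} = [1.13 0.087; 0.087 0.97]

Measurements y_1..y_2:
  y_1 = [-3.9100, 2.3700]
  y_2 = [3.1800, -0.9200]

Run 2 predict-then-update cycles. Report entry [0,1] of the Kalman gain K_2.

step 1: x^-=[-1.3887, 2.0694]  P^-=[1.1868 0.4107; 0.4107 1.4966]  S=[2.0209 0.9172; 0.9172 2.1599]  K=[0.6719 -0.0567; 0.1208 0.6549]  nu=[-3.1214, 0.3978]  x^+=[-3.5086, 1.9529]  P^+=[0.3373 -0.0704; -0.0704 0.3956]
step 2: x^-=[-2.8768, 1.3257]  P^-=[0.5575 0.0324; 0.0324 0.6593]  S=[1.1018 0.2443; 0.2443 1.2666]  K=[0.5245 -0.0447; 0.0911 0.5048]  nu=[5.6723, -2.0443]  x^+=[0.1896, 0.8102]  P^+=[0.2634 -0.0552; -0.0552 0.3050]

K[0,1] = -0.0447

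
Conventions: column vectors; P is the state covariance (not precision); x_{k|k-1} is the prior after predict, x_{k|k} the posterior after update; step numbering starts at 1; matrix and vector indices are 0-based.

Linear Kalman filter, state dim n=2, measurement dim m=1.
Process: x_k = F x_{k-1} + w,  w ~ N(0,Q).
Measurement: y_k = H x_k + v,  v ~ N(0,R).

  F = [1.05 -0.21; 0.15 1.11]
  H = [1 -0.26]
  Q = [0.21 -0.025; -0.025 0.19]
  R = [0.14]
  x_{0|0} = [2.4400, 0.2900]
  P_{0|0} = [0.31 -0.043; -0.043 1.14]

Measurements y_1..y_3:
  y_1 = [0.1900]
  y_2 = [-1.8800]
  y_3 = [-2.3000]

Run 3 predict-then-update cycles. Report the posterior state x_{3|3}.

step 1: x^-=[2.5011, 0.6879]  P^-=[0.6210 -0.2907; -0.2907 1.5873]  S=[1.0195]  K=[0.6833; -0.6899]  nu=[-2.1322]  x^+=[1.0442, 2.1590]  P^+=[0.1450 0.1899; 0.1899 1.1020]
step 2: x^-=[0.6430, 2.5531]  P^-=[0.3347 -0.0437; -0.0437 1.6143]  S=[0.6066]  K=[0.5706; -0.7639]  nu=[-1.8592]  x^+=[-0.4178, 3.9733]  P^+=[0.1373 0.2207; 0.2207 1.2603]
step 3: x^-=[-1.2731, 4.3477]  P^-=[0.3196 -0.0468; -0.0468 1.8194]  S=[0.6069]  K=[0.5466; -0.8566]  nu=[0.1035]  x^+=[-1.2165, 4.2590]  P^+=[0.1382 0.2373; 0.2373 1.3741]

x_post = [-1.2165, 4.2590]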